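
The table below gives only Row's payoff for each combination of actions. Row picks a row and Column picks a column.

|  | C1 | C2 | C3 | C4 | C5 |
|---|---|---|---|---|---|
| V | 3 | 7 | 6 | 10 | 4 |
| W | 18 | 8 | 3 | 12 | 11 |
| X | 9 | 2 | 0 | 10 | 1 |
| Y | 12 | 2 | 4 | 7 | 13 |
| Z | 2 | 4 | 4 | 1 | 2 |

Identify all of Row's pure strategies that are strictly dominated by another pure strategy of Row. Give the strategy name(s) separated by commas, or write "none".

X, Z

V: no other strategy beats it everywhere (W at C3 (6>3); X at C2 (7>2); Y at C2 (7>2); Z at C1 (3>2)).
W is not dominated — it holds its own against V at C1 (18>3); X at C1 (18>9); Y at C1 (18>12); Z at C1 (18>2).
W strictly dominates X — C1: 18>9, C2: 8>2, C3: 3>0, C4: 12>10, C5: 11>1.
Y is not dominated — it holds its own against V at C1 (12>3); W at C3 (4>3); X at C1 (12>9); Z at C1 (12>2).
Z is strictly dominated by V (C1: 3>2, C2: 7>4, C3: 6>4, C4: 10>1, C5: 4>2).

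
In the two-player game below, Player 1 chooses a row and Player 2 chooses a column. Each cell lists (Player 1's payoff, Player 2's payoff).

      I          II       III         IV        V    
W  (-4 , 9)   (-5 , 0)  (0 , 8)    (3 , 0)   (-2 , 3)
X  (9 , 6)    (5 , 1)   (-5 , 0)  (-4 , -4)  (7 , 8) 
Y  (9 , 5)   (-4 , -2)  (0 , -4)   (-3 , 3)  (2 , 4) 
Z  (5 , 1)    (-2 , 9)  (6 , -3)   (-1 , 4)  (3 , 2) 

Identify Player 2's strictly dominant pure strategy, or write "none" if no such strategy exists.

I fails to dominate II at Z (1<9).
II fails to dominate I at W (0<9).
III fails to dominate I at W (8<9).
IV fails to dominate I at W (0<9).
V fails to dominate I at W (3<9).
No single strategy dominates all the others.

none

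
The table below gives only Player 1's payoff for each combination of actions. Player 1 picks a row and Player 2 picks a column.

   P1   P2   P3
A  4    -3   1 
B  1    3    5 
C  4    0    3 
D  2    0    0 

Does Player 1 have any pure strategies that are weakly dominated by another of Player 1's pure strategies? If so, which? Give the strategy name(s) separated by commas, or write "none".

A is weakly dominated by C (P1: 4=4, P2: 0>-3, P3: 3>1).
B: no other strategy beats it everywhere (A at P2 (3>-3); C at P2 (3>0); D at P2 (3>0)).
C is not dominated — it holds its own against A at P2 (0>-3); B at P1 (4>1); D at P1 (4>2).
D is weakly dominated by C (P1: 4>2, P2: 0=0, P3: 3>0).

A, D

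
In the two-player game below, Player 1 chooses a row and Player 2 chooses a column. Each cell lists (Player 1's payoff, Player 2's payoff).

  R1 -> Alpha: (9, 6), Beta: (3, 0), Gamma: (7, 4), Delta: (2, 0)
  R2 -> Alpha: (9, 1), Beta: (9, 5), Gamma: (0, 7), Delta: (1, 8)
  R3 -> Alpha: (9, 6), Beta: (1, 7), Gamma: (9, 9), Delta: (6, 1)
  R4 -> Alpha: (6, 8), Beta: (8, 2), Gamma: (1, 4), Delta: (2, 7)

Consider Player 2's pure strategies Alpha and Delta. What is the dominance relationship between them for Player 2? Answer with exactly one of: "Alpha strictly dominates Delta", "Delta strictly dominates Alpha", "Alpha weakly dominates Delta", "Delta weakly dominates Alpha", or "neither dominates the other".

Alpha's payoffs vs Delta's, by Player 1's action — R1: 6>0, R2: 1<8, R3: 6>1, R4: 8>7.
Alpha does better at R1, R3, R4 but worse at R2; neither strategy dominates the other.

neither dominates the other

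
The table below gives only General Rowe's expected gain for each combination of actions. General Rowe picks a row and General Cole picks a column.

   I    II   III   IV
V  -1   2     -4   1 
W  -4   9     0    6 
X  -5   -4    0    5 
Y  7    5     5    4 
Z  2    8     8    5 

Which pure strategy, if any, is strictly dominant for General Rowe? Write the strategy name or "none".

V fails to dominate W at II (2<9).
W fails to dominate V at I (-4<-1).
X fails to dominate V at I (-5<-1).
Y fails to dominate W at II (5<9).
Z fails to dominate W at II (8<9).
No single strategy dominates all the others.

none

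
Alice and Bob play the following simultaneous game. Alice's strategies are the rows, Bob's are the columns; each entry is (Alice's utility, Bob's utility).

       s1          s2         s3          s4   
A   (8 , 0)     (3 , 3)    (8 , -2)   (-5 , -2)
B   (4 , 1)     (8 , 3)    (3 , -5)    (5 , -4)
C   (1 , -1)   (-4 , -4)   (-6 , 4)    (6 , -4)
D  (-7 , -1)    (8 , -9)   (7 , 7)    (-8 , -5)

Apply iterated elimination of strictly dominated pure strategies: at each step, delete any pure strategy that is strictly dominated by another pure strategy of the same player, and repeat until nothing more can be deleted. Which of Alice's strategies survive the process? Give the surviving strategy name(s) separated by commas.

A, B, D

Column s4 is eliminated: s1 beats it against every remaining row (A: 0>-2, B: 1>-4, C: -1>-4, D: -1>-5).
Row C is eliminated: A beats it against every remaining column (s1: 8>1, s2: 3>-4, s3: 8>-6).
Among the remaining strategies, none is strictly dominated by another pure strategy of the same player, so the elimination stops.
Surviving strategies — Alice: {A, B, D}; Bob: {s1, s2, s3}.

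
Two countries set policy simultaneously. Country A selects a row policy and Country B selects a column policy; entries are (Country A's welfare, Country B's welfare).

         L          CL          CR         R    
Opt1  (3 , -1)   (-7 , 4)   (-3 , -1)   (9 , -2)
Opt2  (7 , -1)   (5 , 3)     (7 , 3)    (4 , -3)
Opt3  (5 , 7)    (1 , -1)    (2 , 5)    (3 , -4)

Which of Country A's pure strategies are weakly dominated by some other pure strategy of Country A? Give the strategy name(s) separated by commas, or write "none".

Opt3

Opt1: no other strategy beats it everywhere (Opt2 at R (9>4); Opt3 at R (9>3)).
Nothing dominates Opt2: Opt1 at L (7>3); Opt3 at L (7>5).
Opt3: dominated, since Opt2 does at least as well everywhere (L: 7>5, CL: 5>1, CR: 7>2, R: 4>3).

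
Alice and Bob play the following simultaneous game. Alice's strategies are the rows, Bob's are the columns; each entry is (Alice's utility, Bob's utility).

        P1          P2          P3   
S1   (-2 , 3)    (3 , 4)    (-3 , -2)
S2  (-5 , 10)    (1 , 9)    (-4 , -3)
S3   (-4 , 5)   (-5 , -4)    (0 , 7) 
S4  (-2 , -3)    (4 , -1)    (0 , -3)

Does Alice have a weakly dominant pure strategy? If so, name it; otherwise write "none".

S4 vs S1: P1: -2=-2, P2: 4>3, P3: 0>-3.
S4 vs S2: P1: -2>-5, P2: 4>1, P3: 0>-4.
S4 vs S3: P1: -2>-4, P2: 4>-5, P3: 0=0.
S4 is at least as good as every other strategy against every opponent action, so it is weakly dominant.

S4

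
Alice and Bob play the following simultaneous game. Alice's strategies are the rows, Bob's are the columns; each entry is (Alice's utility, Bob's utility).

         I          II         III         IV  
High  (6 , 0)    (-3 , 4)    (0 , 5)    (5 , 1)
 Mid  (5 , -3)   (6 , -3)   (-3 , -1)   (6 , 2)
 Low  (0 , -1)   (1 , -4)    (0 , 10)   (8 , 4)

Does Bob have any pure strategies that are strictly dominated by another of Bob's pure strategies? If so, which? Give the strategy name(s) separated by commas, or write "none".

III strictly dominates I — High: 5>0, Mid: -1>-3, Low: 10>-1.
II: dominated, since III does at least as well everywhere (High: 5>4, Mid: -1>-3, Low: 10>-4).
III: no other strategy beats it everywhere (I at High (5>0); II at High (5>4); IV at High (5>1)).
Nothing dominates IV: I at High (1>0); II at Mid (2>-3); III at Mid (2>-1).

I, II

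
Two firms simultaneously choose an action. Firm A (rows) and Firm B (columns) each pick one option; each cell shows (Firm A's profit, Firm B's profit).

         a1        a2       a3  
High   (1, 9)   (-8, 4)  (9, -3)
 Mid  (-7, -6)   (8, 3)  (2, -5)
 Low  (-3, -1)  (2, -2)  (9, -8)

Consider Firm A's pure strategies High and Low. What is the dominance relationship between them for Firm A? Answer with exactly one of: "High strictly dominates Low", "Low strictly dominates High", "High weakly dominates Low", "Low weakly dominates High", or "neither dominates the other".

Compare High to Low across every action of Firm B: a1: 1>-3, a2: -8<2, a3: 9=9.
High does better at a1 but worse at a2; neither strategy dominates the other.

neither dominates the other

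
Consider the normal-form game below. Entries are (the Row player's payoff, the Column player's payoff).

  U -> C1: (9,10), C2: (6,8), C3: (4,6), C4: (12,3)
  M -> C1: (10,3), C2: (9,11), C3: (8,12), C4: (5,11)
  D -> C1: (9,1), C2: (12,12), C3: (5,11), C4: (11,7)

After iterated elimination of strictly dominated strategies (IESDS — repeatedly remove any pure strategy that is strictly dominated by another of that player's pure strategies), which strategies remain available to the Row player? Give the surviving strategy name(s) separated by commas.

The Column player's strategy C4 is strictly dominated by C3 (U: 6>3, M: 12>11, D: 11>7) and is removed.
Row U is eliminated: M beats it against every remaining column (C1: 10>9, C2: 9>6, C3: 8>4).
The Column player's strategy C1 is strictly dominated by C2 (M: 11>3, D: 12>1) and is removed.
Among the remaining strategies, none is strictly dominated by another pure strategy of the same player, so the elimination stops.
Surviving strategies — the Row player: {M, D}; the Column player: {C2, C3}.

M, D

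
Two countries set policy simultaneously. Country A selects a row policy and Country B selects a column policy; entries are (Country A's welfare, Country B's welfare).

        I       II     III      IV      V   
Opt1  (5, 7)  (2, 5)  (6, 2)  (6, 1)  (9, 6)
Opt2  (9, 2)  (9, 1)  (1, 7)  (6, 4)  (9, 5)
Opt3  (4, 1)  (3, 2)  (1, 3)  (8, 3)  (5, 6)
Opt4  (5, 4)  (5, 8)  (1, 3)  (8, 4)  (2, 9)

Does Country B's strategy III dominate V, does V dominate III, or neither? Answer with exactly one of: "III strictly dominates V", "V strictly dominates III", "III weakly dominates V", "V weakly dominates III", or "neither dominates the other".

neither dominates the other

Compare III to V across each opponent action: Opt1: 2<6, Opt2: 7>5, Opt3: 3<6, Opt4: 3<9.
III does better at Opt2 but worse at Opt1, Opt3, Opt4; neither strategy dominates the other.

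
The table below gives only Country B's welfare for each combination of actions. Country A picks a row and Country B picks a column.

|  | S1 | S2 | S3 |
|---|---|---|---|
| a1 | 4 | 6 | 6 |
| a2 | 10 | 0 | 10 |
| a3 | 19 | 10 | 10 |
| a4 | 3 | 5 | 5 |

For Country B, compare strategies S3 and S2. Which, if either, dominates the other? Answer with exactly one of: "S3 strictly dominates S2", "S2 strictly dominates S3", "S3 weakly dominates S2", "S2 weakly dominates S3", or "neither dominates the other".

S3 weakly dominates S2

S3's payoffs vs S2's, by Country A's action — a1: 6=6, a2: 10>0, a3: 10=10, a4: 5=5.
S3 is at least as good everywhere and strictly better somewhere (tied only at a1, a3, a4), so S3 weakly but not strictly dominates S2.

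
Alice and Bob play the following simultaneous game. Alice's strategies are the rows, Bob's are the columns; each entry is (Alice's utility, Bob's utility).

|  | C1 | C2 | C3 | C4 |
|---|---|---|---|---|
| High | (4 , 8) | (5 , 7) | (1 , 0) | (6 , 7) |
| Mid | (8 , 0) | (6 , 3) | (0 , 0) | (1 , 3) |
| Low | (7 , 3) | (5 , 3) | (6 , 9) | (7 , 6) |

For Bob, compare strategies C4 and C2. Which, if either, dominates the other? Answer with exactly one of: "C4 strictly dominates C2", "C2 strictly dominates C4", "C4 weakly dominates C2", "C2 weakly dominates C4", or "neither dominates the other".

Compare C4 to C2 across each opponent action: High: 7=7, Mid: 3=3, Low: 6>3.
C4 is at least as good everywhere and strictly better somewhere (tied only at High, Mid), so C4 weakly but not strictly dominates C2.

C4 weakly dominates C2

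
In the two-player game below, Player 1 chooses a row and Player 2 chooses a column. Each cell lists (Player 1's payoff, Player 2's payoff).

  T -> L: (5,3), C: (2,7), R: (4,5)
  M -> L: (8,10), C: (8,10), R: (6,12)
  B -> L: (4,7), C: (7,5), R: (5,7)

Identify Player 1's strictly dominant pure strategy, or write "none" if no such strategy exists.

M

M vs T: L: 8>5, C: 8>2, R: 6>4.
M vs B: L: 8>4, C: 8>7, R: 6>5.
M strictly beats every other strategy against every opponent action, so it is strictly dominant.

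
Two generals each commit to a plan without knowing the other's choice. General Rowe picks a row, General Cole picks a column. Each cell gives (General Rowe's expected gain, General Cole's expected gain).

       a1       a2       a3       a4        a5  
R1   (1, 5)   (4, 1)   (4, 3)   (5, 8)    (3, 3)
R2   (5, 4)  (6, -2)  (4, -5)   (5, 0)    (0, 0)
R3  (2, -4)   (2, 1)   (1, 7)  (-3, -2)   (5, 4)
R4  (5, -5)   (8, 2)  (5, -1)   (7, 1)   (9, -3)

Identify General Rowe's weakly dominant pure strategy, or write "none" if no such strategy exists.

R4

R4 vs R1: a1: 5>1, a2: 8>4, a3: 5>4, a4: 7>5, a5: 9>3.
R4 vs R2: a1: 5=5, a2: 8>6, a3: 5>4, a4: 7>5, a5: 9>0.
R4 vs R3: a1: 5>2, a2: 8>2, a3: 5>1, a4: 7>-3, a5: 9>5.
R4 is at least as good as every other strategy against every opponent action, so it is weakly dominant.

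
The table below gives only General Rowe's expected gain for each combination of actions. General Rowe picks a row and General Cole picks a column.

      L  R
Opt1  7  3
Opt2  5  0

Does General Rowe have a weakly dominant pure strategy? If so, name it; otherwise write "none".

Opt1 vs Opt2: L: 7>5, R: 3>0.
Opt1 is at least as good as every other strategy against every opponent action, so it is weakly dominant.

Opt1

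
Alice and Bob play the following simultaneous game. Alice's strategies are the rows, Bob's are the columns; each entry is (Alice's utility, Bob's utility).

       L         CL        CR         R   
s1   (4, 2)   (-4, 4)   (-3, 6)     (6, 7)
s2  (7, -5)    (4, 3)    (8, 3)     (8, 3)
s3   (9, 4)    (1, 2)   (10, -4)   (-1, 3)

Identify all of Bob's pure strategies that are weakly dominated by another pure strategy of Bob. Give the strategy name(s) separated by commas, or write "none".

CL, CR

L: no other strategy beats it everywhere (CL at s3 (4>2); CR at s3 (4>-4); R at s3 (4>3)).
R weakly dominates CL — s1: 7>4, s2: 3=3, s3: 3>2.
R weakly dominates CR — s1: 7>6, s2: 3=3, s3: 3>-4.
R: no other strategy beats it everywhere (L at s1 (7>2); CL at s1 (7>4); CR at s1 (7>6)).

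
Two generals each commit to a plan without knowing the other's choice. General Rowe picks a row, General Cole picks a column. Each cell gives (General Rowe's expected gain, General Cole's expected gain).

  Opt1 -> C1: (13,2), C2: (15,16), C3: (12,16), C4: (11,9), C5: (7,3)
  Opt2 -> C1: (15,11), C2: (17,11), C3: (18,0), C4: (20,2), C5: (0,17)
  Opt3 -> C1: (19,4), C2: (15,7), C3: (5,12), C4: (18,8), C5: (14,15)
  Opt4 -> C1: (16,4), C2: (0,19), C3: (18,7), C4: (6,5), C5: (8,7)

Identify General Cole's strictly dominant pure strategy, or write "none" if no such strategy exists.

C1 fails to dominate C2 at Opt1 (2<16).
C2 fails to dominate C1 at Opt2 (11=11).
C3 fails to dominate C1 at Opt2 (0<11).
C4 fails to dominate C1 at Opt2 (2<11).
C5 fails to dominate C2 at Opt1 (3<16).
No single strategy dominates all the others.

none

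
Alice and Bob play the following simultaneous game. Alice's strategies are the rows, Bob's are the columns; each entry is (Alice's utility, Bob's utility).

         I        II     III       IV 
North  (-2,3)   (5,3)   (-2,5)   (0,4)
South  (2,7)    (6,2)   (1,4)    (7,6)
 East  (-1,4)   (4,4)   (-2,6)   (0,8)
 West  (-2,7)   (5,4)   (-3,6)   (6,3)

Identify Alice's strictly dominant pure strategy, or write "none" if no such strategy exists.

South

South vs North: I: 2>-2, II: 6>5, III: 1>-2, IV: 7>0.
South vs East: I: 2>-1, II: 6>4, III: 1>-2, IV: 7>0.
South vs West: I: 2>-2, II: 6>5, III: 1>-3, IV: 7>6.
South strictly beats every other strategy against every opponent action, so it is strictly dominant.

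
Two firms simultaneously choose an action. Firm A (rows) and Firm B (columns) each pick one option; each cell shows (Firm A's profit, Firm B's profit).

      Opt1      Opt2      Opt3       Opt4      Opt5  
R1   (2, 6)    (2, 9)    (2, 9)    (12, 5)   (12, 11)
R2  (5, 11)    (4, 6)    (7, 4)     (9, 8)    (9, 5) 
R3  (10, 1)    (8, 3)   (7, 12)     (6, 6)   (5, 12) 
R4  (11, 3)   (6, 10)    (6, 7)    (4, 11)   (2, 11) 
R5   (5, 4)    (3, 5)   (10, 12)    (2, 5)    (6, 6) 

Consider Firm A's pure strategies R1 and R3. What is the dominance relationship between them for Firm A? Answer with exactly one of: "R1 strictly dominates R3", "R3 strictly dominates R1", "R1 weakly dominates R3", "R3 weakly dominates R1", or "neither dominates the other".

R1's payoffs vs R3's, by Firm B's action — Opt1: 2<10, Opt2: 2<8, Opt3: 2<7, Opt4: 12>6, Opt5: 12>5.
R1 does better at Opt4, Opt5 but worse at Opt1, Opt2, Opt3; neither strategy dominates the other.

neither dominates the other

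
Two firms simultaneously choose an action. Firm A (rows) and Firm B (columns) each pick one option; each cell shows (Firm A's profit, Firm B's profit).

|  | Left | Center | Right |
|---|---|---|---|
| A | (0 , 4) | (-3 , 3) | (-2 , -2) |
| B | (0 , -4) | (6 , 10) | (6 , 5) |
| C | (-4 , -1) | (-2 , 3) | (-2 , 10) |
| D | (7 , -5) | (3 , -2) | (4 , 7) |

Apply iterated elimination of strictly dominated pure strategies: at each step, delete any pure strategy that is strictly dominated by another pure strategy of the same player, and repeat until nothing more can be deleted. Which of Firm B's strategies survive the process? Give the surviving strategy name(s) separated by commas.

Center

Row A is eliminated: D beats it against every remaining column (Left: 7>0, Center: 3>-3, Right: 4>-2).
Row C is eliminated: B beats it against every remaining column (Left: 0>-4, Center: 6>-2, Right: 6>-2).
Column Left is eliminated: Center beats it against every remaining row (B: 10>-4, D: -2>-5).
Firm A's strategy D is strictly dominated by B (Center: 6>3, Right: 6>4) and is removed.
Firm B's strategy Right is strictly dominated by Center (B: 10>5) and is removed.
Among the remaining strategies, none is strictly dominated by another pure strategy of the same player, so the elimination stops.
Surviving strategies — Firm A: {B}; Firm B: {Center}.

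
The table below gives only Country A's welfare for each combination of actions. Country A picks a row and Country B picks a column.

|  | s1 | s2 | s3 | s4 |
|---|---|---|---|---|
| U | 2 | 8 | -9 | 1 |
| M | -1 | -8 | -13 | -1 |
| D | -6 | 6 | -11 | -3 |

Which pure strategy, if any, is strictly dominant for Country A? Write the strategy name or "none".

U

U vs M: s1: 2>-1, s2: 8>-8, s3: -9>-13, s4: 1>-1.
U vs D: s1: 2>-6, s2: 8>6, s3: -9>-11, s4: 1>-3.
U strictly beats every other strategy against every opponent action, so it is strictly dominant.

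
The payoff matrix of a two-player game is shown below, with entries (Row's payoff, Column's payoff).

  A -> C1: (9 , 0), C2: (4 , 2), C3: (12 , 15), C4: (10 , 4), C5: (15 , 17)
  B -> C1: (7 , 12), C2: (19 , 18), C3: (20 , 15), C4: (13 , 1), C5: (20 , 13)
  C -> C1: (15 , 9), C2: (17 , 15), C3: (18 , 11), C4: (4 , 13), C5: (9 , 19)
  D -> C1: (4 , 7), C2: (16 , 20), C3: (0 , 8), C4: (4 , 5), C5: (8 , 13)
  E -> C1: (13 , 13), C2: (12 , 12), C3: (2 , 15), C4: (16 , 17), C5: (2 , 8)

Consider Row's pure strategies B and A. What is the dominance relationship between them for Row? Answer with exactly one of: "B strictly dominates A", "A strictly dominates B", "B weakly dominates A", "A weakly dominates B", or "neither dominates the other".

neither dominates the other

B's payoffs vs A's, by Column's action — C1: 7<9, C2: 19>4, C3: 20>12, C4: 13>10, C5: 20>15.
B does better at C2, C3, C4, C5 but worse at C1; neither strategy dominates the other.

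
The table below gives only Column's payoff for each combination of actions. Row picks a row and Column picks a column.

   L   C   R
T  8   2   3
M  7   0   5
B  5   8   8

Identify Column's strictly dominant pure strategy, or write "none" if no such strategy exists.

none

L fails to dominate C at B (5<8).
C fails to dominate L at T (2<8).
R fails to dominate L at T (3<8).
No single strategy dominates all the others.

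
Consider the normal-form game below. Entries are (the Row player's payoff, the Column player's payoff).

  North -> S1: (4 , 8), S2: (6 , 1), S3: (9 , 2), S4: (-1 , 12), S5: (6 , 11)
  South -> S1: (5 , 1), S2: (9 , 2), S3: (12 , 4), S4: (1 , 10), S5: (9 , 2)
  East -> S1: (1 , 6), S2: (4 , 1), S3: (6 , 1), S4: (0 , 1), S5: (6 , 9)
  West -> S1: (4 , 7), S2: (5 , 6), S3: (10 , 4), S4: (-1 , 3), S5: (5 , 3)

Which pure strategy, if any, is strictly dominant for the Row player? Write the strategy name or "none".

South

South vs North: S1: 5>4, S2: 9>6, S3: 12>9, S4: 1>-1, S5: 9>6.
South vs East: S1: 5>1, S2: 9>4, S3: 12>6, S4: 1>0, S5: 9>6.
South vs West: S1: 5>4, S2: 9>5, S3: 12>10, S4: 1>-1, S5: 9>5.
South strictly beats every other strategy against every opponent action, so it is strictly dominant.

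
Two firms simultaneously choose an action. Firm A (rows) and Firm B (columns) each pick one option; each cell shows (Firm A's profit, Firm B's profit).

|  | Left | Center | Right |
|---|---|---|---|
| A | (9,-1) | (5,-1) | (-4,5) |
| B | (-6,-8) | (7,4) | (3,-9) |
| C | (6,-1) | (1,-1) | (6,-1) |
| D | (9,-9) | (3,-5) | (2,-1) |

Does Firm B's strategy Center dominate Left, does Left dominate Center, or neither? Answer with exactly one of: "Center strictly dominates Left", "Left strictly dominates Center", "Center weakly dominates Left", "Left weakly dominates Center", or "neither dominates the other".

Center weakly dominates Left

Compare Center to Left across each choice by Firm A: A: -1=-1, B: 4>-8, C: -1=-1, D: -5>-9.
Center is at least as good everywhere and strictly better somewhere (tied only at A, C), so Center weakly but not strictly dominates Left.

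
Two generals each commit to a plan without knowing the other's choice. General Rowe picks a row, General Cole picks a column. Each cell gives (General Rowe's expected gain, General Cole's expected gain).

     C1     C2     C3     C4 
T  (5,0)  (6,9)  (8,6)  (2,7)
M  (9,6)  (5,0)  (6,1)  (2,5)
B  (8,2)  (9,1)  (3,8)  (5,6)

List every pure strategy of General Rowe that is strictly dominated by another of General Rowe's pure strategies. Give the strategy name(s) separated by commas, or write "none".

T is not dominated — it holds its own against M at C2 (6>5); B at C3 (8>3).
M: no other strategy beats it everywhere (T at C1 (9>5); B at C1 (9>8)).
B: no other strategy beats it everywhere (T at C1 (8>5); M at C2 (9>5)).

none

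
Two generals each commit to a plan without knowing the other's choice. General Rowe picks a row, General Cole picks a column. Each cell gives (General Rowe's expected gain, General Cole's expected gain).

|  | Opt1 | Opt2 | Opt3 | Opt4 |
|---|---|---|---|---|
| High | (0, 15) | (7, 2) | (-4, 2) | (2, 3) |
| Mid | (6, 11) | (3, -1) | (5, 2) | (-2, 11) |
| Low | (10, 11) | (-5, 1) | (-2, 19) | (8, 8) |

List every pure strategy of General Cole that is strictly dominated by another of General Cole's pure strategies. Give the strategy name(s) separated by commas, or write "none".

Opt1 is not dominated — it holds its own against Opt2 at High (15>2); Opt3 at High (15>2); Opt4 at High (15>3).
Opt1 strictly dominates Opt2 — High: 15>2, Mid: 11>-1, Low: 11>1.
Opt3 is not dominated — it holds its own against Opt1 at Low (19>11); Opt2 at High (2=2); Opt4 at Low (19>8).
Opt4: no other strategy beats it everywhere (Opt1 at Mid (11=11); Opt2 at High (3>2); Opt3 at High (3>2)).

Opt2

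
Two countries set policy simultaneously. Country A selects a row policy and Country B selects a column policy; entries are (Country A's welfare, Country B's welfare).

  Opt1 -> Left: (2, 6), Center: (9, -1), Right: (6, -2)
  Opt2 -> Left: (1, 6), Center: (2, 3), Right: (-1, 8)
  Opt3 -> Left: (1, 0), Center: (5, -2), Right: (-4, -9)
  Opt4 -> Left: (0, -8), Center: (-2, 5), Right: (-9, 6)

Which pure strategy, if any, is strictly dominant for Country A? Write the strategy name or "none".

Opt1 vs Opt2: Left: 2>1, Center: 9>2, Right: 6>-1.
Opt1 vs Opt3: Left: 2>1, Center: 9>5, Right: 6>-4.
Opt1 vs Opt4: Left: 2>0, Center: 9>-2, Right: 6>-9.
Opt1 strictly beats every other strategy against every opponent action, so it is strictly dominant.

Opt1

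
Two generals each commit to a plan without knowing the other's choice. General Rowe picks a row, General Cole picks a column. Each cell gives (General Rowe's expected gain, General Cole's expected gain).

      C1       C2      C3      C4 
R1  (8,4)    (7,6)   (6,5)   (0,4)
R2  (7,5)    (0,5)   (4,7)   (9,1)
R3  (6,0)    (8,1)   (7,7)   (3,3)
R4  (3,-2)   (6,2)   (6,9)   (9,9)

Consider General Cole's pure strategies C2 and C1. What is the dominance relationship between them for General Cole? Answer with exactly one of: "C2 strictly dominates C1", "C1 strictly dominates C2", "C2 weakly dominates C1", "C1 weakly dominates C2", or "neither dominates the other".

C2 weakly dominates C1

C2's payoffs vs C1's, by General Rowe's action — R1: 6>4, R2: 5=5, R3: 1>0, R4: 2>-2.
C2 is at least as good everywhere and strictly better somewhere (tied only at R2), so C2 weakly but not strictly dominates C1.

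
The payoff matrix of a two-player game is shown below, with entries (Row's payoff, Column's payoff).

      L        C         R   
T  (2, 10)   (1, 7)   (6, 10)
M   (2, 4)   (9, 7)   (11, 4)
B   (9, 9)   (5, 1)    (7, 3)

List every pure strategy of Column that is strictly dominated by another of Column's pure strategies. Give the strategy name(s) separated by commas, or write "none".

L is not dominated — it holds its own against C at T (10>7); R at T (10=10).
C is not dominated — it holds its own against L at M (7>4); R at M (7>4).
R is not dominated — it holds its own against L at T (10=10); C at T (10>7).

none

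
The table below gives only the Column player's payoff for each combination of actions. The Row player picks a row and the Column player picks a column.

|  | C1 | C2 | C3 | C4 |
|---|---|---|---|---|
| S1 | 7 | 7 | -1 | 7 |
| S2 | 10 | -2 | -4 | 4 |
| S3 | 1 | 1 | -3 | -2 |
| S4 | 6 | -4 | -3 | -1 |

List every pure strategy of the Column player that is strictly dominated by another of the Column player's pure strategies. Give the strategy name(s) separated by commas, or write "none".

C3

Nothing dominates C1: C2 at S1 (7=7); C3 at S1 (7>-1); C4 at S1 (7=7).
C2 is not dominated — it holds its own against C1 at S1 (7=7); C3 at S1 (7>-1); C4 at S1 (7=7).
C1 strictly dominates C3 — S1: 7>-1, S2: 10>-4, S3: 1>-3, S4: 6>-3.
C4: no other strategy beats it everywhere (C1 at S1 (7=7); C2 at S1 (7=7); C3 at S1 (7>-1)).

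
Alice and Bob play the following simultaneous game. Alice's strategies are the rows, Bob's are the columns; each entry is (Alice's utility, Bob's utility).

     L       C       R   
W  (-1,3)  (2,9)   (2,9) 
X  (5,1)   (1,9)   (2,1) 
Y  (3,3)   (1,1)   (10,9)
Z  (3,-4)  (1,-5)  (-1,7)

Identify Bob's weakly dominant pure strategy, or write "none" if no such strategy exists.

none

L fails to dominate C at W (3<9).
C fails to dominate L at Y (1<3).
R fails to dominate C at X (1<9).
No single strategy dominates all the others.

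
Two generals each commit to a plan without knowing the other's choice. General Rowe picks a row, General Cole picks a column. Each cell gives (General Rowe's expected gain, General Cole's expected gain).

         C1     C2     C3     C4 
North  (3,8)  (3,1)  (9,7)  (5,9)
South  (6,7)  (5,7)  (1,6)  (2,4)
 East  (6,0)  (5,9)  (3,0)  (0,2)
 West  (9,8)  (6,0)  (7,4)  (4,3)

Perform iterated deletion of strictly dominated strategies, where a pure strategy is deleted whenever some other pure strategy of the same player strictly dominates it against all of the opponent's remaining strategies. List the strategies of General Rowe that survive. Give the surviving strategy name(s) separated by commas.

General Rowe's strategy South is strictly dominated by West (C1: 9>6, C2: 6>5, C3: 7>1, C4: 4>2) and is removed.
General Rowe's strategy East is strictly dominated by West (C1: 9>6, C2: 6>5, C3: 7>3, C4: 4>0) and is removed.
For General Cole, C1 strictly dominates C2 on the remaining rows (North: 8>1, West: 8>0); eliminate C2.
General Cole's strategy C3 is strictly dominated by C1 (North: 8>7, West: 8>4) and is removed.
Among the remaining strategies, none is strictly dominated by another pure strategy of the same player, so the elimination stops.
Surviving strategies — General Rowe: {North, West}; General Cole: {C1, C4}.

North, West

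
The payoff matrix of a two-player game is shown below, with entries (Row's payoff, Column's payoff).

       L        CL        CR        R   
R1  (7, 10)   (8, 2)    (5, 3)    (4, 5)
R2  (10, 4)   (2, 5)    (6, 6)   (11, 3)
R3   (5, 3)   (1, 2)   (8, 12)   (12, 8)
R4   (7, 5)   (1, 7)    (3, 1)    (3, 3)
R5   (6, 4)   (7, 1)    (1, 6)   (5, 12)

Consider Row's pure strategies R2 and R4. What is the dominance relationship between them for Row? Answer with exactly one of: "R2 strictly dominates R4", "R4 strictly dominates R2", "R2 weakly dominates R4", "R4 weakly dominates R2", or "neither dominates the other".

R2 strictly dominates R4

Compare R2 to R4 across every action of Column: L: 10>7, CL: 2>1, CR: 6>3, R: 11>3.
Every comparison favours R2, so R2 strictly dominates R4.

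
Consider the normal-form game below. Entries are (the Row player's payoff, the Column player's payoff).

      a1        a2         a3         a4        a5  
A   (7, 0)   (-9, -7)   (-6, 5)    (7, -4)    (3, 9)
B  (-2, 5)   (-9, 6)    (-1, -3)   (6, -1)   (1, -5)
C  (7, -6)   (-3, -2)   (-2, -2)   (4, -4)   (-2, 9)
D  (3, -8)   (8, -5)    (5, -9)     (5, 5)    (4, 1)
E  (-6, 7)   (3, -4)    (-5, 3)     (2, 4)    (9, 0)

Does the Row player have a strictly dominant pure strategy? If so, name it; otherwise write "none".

A fails to dominate B at a2 (-9=-9).
B fails to dominate A at a1 (-2<7).
C fails to dominate A at a1 (7=7).
D fails to dominate A at a1 (3<7).
E fails to dominate A at a1 (-6<7).
No single strategy dominates all the others.

none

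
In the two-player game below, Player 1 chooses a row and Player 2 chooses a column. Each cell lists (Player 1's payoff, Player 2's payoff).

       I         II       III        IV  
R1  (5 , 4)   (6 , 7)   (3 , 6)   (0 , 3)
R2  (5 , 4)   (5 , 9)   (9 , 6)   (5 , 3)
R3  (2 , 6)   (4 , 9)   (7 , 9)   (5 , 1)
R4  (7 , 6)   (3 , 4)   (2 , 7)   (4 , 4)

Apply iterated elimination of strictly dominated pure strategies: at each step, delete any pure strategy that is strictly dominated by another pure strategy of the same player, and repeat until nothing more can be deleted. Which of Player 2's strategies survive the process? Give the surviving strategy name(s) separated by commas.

II

For Player 2, III strictly dominates I on the remaining rows (R1: 6>4, R2: 6>4, R3: 9>6, R4: 7>6); eliminate I.
For Player 1, R2 strictly dominates R4 on the remaining columns (II: 5>3, III: 9>2, IV: 5>4); eliminate R4.
For Player 2, II strictly dominates IV on the remaining rows (R1: 7>3, R2: 9>3, R3: 9>1); eliminate IV.
Player 1's strategy R3 is strictly dominated by R2 (II: 5>4, III: 9>7) and is removed.
Player 2's strategy III is strictly dominated by II (R1: 7>6, R2: 9>6) and is removed.
For Player 1, R1 strictly dominates R2 on the remaining columns (II: 6>5); eliminate R2.
Among the remaining strategies, none is strictly dominated by another pure strategy of the same player, so the elimination stops.
Surviving strategies — Player 1: {R1}; Player 2: {II}.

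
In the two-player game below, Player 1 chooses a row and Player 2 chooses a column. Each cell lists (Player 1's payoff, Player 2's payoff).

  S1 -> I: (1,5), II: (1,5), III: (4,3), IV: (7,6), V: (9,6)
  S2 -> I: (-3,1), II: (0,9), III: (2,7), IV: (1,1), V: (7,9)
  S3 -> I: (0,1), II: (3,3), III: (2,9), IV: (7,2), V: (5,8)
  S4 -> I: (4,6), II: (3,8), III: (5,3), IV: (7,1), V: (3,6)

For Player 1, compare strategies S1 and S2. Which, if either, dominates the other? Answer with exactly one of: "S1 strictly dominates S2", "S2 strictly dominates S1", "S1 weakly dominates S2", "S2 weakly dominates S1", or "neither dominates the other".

S1 strictly dominates S2

Compare S1 to S2 across each choice by Player 2: I: 1>-3, II: 1>0, III: 4>2, IV: 7>1, V: 9>7.
Every comparison favours S1, so S1 strictly dominates S2.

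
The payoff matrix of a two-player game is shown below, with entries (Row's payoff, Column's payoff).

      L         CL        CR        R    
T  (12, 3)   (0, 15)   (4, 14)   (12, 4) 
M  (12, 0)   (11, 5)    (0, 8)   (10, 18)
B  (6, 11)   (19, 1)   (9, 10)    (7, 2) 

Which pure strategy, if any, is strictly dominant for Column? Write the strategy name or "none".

L fails to dominate CL at T (3<15).
CL fails to dominate L at B (1<11).
CR fails to dominate L at B (10<11).
R fails to dominate L at B (2<11).
No single strategy dominates all the others.

none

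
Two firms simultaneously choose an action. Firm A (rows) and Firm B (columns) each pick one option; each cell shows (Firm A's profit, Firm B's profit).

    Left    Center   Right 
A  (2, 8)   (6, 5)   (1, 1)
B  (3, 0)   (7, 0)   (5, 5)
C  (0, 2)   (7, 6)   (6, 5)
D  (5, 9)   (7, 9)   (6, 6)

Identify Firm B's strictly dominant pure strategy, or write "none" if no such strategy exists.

Left fails to dominate Center at B (0=0).
Center fails to dominate Left at A (5<8).
Right fails to dominate Left at A (1<8).
No single strategy dominates all the others.

none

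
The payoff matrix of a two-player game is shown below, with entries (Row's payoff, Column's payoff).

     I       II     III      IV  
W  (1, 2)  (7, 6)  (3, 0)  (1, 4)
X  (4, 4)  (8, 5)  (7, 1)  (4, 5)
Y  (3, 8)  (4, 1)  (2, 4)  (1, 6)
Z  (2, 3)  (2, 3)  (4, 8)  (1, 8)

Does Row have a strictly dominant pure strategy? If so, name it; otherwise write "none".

X vs W: I: 4>1, II: 8>7, III: 7>3, IV: 4>1.
X vs Y: I: 4>3, II: 8>4, III: 7>2, IV: 4>1.
X vs Z: I: 4>2, II: 8>2, III: 7>4, IV: 4>1.
X strictly beats every other strategy against every opponent action, so it is strictly dominant.

X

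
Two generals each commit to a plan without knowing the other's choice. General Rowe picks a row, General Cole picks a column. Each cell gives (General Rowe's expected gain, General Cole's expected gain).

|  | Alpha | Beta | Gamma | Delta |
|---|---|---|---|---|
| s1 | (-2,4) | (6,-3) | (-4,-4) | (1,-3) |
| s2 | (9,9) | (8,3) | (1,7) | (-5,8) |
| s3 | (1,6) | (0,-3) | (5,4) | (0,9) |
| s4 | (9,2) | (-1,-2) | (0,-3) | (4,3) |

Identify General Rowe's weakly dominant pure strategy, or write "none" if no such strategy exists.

none

s1 fails to dominate s2 at Alpha (-2<9).
s2 fails to dominate s1 at Delta (-5<1).
s3 fails to dominate s1 at Beta (0<6).
s4 fails to dominate s1 at Beta (-1<6).
No single strategy dominates all the others.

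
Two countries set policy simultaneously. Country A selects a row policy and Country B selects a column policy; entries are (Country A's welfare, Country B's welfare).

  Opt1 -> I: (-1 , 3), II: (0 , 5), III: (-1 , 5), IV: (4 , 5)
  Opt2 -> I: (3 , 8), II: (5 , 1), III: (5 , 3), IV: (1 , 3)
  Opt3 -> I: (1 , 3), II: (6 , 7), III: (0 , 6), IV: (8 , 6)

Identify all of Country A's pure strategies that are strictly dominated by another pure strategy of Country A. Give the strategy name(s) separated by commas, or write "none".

Opt1

Opt1: dominated, since Opt3 does at least as well everywhere (I: 1>-1, II: 6>0, III: 0>-1, IV: 8>4).
Opt2 is not dominated — it holds its own against Opt1 at I (3>-1); Opt3 at I (3>1).
Opt3 is not dominated — it holds its own against Opt1 at I (1>-1); Opt2 at II (6>5).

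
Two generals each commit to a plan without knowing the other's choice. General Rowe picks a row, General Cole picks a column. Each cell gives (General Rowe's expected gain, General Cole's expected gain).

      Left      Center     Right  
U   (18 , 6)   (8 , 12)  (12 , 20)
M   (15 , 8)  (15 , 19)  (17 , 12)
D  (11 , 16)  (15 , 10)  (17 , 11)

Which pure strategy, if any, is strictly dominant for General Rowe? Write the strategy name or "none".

none

U fails to dominate M at Center (8<15).
M fails to dominate U at Left (15<18).
D fails to dominate U at Left (11<18).
No single strategy dominates all the others.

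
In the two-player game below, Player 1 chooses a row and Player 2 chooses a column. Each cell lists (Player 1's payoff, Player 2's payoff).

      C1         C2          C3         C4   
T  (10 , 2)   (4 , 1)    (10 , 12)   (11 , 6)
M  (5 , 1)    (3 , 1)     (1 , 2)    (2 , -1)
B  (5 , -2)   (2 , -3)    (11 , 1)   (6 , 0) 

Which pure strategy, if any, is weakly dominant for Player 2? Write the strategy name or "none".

C3 vs C1: T: 12>2, M: 2>1, B: 1>-2.
C3 vs C2: T: 12>1, M: 2>1, B: 1>-3.
C3 vs C4: T: 12>6, M: 2>-1, B: 1>0.
C3 is at least as good as every other strategy against every opponent action, so it is weakly dominant.

C3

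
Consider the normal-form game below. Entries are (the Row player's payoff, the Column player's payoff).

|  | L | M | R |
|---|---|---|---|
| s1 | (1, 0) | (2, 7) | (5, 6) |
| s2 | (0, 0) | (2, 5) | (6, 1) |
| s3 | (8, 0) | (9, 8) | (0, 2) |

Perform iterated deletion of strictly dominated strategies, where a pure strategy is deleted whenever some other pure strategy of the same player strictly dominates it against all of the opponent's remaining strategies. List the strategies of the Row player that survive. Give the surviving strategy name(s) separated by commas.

Column L is eliminated: M beats it against every remaining row (s1: 7>0, s2: 5>0, s3: 8>0).
The Column player's strategy R is strictly dominated by M (s1: 7>6, s2: 5>1, s3: 8>2) and is removed.
For the Row player, s3 strictly dominates s1 on the remaining columns (M: 9>2); eliminate s1.
Row s2 is eliminated: s3 beats it against every remaining column (M: 9>2).
Among the remaining strategies, none is strictly dominated by another pure strategy of the same player, so the elimination stops.
Surviving strategies — the Row player: {s3}; the Column player: {M}.

s3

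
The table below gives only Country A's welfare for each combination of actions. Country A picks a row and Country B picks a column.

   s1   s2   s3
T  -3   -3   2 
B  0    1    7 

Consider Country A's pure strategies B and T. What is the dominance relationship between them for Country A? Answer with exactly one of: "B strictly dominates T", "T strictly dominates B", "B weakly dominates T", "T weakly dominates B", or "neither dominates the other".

Compare B to T across every action of Country B: s1: 0>-3, s2: 1>-3, s3: 7>2.
B gives a strictly higher payoff against every action of Country B, so B strictly dominates T.

B strictly dominates T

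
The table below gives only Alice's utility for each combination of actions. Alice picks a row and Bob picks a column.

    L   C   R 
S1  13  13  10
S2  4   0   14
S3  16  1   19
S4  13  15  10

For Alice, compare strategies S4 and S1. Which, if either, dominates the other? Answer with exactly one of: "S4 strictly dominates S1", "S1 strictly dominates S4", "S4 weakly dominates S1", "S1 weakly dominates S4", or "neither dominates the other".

S4 weakly dominates S1

Compare S4 to S1 across each choice by Bob: L: 13=13, C: 15>13, R: 10=10.
S4 is at least as good everywhere and strictly better somewhere (tied only at L, R), so S4 weakly but not strictly dominates S1.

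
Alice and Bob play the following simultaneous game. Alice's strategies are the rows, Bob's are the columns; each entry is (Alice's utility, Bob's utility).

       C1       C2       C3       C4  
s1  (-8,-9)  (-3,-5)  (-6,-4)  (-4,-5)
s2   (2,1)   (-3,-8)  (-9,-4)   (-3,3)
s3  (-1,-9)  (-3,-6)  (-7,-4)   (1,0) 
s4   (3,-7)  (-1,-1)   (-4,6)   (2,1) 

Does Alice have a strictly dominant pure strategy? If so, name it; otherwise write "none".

s4 vs s1: C1: 3>-8, C2: -1>-3, C3: -4>-6, C4: 2>-4.
s4 vs s2: C1: 3>2, C2: -1>-3, C3: -4>-9, C4: 2>-3.
s4 vs s3: C1: 3>-1, C2: -1>-3, C3: -4>-7, C4: 2>1.
s4 strictly beats every other strategy against every opponent action, so it is strictly dominant.

s4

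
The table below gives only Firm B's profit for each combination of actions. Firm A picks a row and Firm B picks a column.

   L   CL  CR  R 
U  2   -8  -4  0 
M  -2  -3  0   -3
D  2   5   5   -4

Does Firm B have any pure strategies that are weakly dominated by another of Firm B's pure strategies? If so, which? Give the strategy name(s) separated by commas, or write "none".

Nothing dominates L: CL at U (2>-8); CR at U (2>-4); R at U (2>0).
CL: dominated, since CR does at least as well everywhere (U: -4>-8, M: 0>-3, D: 5=5).
CR: no other strategy beats it everywhere (L at M (0>-2); CL at U (-4>-8); R at M (0>-3)).
R is weakly dominated by L (U: 2>0, M: -2>-3, D: 2>-4).

CL, R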